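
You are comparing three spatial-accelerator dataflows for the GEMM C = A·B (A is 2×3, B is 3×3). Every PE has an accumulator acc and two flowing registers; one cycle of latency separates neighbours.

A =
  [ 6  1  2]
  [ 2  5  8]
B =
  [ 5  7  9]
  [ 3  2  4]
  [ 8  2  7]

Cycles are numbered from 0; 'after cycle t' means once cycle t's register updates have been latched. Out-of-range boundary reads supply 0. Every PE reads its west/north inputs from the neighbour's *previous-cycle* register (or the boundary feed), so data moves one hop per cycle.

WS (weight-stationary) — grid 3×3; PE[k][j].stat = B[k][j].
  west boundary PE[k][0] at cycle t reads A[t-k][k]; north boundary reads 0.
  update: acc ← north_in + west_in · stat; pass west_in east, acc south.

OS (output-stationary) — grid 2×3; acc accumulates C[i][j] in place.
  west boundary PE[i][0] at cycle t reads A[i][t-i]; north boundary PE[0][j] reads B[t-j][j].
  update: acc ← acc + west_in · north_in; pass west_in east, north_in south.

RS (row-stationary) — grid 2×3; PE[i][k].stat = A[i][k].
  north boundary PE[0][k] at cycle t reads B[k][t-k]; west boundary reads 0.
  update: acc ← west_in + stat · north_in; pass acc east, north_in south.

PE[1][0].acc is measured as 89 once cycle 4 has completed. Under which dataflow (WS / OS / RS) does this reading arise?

— WS: 3×3; PE[1][0] trace:
  cycle 0: PE[1][0] → acc 0, east 0, south 0
  cycle 1: PE[1][0] → acc 33, east 1, south 33
  cycle 2: PE[1][0] → acc 25, east 5, south 25
  cycle 3: PE[1][0] → acc 0, east 0, south 0
  cycle 4: PE[1][0] → acc 0, east 0, south 0
— OS: 2×3; PE[1][0] trace:
  cycle 0: PE[1][0] → acc 0, east 0, south 0
  cycle 1: PE[1][0] → acc 10, east 2, south 5
  cycle 2: PE[1][0] → acc 25, east 5, south 3
  cycle 3: PE[1][0] → acc 89, east 8, south 8
  cycle 4: PE[1][0] → acc 89, east 0, south 0
— RS: 2×3; PE[1][0] trace:
  cycle 0: PE[1][0] → acc 0, east 0, south 0
  cycle 1: PE[1][0] → acc 10, east 10, south 5
  cycle 2: PE[1][0] → acc 14, east 14, south 7
  cycle 3: PE[1][0] → acc 18, east 18, south 9
  cycle 4: PE[1][0] → acc 0, east 0, south 0

dataflow = OS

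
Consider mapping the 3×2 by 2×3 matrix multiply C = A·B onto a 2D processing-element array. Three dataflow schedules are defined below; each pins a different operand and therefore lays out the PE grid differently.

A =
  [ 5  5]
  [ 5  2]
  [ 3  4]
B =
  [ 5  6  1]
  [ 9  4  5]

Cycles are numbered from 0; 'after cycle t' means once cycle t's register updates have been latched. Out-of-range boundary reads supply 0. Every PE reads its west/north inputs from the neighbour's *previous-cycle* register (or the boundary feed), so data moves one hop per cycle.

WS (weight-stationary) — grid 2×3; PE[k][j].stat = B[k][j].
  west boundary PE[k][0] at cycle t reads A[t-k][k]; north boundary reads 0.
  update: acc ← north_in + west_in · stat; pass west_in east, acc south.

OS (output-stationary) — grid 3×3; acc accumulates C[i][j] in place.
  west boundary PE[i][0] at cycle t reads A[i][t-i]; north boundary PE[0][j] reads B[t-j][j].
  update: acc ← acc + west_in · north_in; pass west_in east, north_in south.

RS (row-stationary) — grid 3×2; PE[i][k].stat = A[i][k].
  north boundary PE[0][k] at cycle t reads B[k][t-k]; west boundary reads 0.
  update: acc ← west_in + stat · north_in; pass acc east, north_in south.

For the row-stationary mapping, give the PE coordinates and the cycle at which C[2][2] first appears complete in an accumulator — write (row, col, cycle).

RS: C[2][2] accumulates in PE[2][1]:
  after 0 — PE[2][1] acc=0, pass-E 0, pass-S 0
  after 1 — PE[2][1] acc=0, pass-E 0, pass-S 0
  after 2 — PE[2][1] acc=0, pass-E 0, pass-S 0
  after 3 — PE[2][1] acc=51, pass-E 51, pass-S 9
  after 4 — PE[2][1] acc=34, pass-E 34, pass-S 4
  after 5 — PE[2][1] acc=23, pass-E 23, pass-S 5

(row, col, cycle) = (2, 1, 5)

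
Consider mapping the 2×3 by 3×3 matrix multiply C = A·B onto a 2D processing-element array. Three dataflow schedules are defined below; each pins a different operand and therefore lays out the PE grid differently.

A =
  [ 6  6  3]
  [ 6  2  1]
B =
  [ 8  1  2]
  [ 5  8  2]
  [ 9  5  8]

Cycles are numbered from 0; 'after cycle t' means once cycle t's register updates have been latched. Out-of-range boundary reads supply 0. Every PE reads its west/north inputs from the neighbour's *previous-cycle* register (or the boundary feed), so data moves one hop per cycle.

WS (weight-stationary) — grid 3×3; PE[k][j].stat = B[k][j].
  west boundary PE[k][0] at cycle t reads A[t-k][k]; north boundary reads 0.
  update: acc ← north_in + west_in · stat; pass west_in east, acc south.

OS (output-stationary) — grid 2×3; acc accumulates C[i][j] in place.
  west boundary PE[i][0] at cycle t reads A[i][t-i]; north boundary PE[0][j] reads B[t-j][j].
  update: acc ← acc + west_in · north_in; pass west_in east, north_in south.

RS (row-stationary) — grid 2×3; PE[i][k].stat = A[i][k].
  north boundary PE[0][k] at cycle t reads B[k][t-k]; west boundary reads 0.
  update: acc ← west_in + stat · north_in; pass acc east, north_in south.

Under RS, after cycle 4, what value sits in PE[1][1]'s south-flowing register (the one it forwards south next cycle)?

register = 2

RS on a 2×3 grid — tracing PE[1][1] and its feeders:
  c0 r0c1: 0 / 0 / 0
  c0 r1c0: 0 / 0 / 0
  c0 r1c1: 0 / 0 / 0
  c1 r0c1: 78 / 78 / 5
  c1 r1c0: 48 / 48 / 8
  c1 r1c1: 0 / 0 / 0
  c2 r0c1: 54 / 54 / 8
  c2 r1c0: 6 / 6 / 1
  c2 r1c1: 58 / 58 / 5
  c3 r0c1: 24 / 24 / 2
  c3 r1c0: 12 / 12 / 2
  c3 r1c1: 22 / 22 / 8
  c4 r0c1: 0 / 0 / 0
  c4 r1c0: 0 / 0 / 0
  c4 r1c1: 16 / 16 / 2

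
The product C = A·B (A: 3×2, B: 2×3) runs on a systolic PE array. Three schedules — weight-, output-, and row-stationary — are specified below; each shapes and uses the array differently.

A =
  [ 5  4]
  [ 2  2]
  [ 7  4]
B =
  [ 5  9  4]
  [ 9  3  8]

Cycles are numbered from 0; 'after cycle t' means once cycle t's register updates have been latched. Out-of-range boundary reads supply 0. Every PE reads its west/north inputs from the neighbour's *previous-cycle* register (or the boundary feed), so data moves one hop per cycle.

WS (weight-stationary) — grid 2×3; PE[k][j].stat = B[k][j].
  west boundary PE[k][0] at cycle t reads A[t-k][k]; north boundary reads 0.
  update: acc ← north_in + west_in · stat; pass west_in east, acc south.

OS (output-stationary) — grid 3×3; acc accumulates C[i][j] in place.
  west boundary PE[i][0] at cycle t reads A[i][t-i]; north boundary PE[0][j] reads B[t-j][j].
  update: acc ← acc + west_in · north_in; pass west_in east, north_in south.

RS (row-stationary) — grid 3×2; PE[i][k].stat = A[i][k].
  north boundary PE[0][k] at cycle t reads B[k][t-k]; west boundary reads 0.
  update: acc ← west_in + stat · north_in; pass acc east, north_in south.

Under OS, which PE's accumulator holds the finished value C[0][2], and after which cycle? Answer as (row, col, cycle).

(row, col, cycle) = (0, 2, 3)

OS — PE[0][2] is where C[0][2] collects:
  @0  [0,2]  acc 0  |  →0  ↓0
  @1  [0,2]  acc 0  |  →0  ↓0
  @2  [0,2]  acc 20  |  →5  ↓4
  @3  [0,2]  acc 52  |  →4  ↓8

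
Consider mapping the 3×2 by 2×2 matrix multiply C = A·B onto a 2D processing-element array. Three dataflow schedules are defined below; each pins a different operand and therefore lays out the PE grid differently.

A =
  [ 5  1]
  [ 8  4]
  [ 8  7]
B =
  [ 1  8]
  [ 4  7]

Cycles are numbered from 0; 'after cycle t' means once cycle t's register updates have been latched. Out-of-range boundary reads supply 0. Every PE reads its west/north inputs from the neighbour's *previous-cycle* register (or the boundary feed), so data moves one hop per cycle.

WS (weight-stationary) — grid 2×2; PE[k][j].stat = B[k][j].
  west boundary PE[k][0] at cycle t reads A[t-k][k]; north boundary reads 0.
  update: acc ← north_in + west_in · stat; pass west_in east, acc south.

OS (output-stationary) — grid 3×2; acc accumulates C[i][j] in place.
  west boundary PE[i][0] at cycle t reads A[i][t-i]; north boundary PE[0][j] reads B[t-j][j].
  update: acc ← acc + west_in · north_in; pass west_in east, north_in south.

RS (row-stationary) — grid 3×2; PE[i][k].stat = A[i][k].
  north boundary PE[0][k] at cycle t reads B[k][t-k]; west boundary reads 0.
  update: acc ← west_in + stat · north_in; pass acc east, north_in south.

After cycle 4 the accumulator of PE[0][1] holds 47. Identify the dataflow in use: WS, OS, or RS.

— WS: 2×2; PE[0][1] trace:
  c0 r0c1: 0 / 0 / 0
  c1 r0c1: 40 / 5 / 40
  c2 r0c1: 64 / 8 / 64
  c3 r0c1: 64 / 8 / 64
  c4 r0c1: 0 / 0 / 0
— OS: 3×2; PE[0][1] trace:
  c0 r0c1: 0 / 0 / 0
  c1 r0c1: 40 / 5 / 8
  c2 r0c1: 47 / 1 / 7
  c3 r0c1: 47 / 0 / 0
  c4 r0c1: 47 / 0 / 0
— RS: 3×2; PE[0][1] trace:
  c0 r0c1: 0 / 0 / 0
  c1 r0c1: 9 / 9 / 4
  c2 r0c1: 47 / 47 / 7
  c3 r0c1: 0 / 0 / 0
  c4 r0c1: 0 / 0 / 0

dataflow = OS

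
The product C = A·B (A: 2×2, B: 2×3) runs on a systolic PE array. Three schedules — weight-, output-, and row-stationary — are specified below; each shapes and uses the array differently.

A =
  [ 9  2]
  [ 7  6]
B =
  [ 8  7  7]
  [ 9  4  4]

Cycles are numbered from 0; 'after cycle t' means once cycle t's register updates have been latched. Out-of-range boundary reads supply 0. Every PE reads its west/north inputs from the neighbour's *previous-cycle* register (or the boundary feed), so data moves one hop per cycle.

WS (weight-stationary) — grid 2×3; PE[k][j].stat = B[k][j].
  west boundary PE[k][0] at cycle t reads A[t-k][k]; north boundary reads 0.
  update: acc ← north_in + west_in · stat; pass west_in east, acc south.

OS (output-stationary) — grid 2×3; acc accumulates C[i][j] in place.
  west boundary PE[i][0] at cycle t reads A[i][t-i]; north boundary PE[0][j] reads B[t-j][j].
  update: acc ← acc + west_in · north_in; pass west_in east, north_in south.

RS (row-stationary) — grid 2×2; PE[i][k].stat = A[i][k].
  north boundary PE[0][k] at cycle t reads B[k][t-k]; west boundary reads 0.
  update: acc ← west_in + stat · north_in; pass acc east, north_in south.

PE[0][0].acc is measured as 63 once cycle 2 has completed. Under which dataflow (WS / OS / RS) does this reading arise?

dataflow = RS

WS (2×3 grid), PE[0][0]:
  [0] (0,0) acc=72 (h:9 v:72)
  [1] (0,0) acc=56 (h:7 v:56)
  [2] (0,0) acc=0 (h:0 v:0)
OS (2×3 grid), PE[0][0]:
  [0] (0,0) acc=72 (h:9 v:8)
  [1] (0,0) acc=90 (h:2 v:9)
  [2] (0,0) acc=90 (h:0 v:0)
RS (2×2 grid), PE[0][0]:
  [0] (0,0) acc=72 (h:72 v:8)
  [1] (0,0) acc=63 (h:63 v:7)
  [2] (0,0) acc=63 (h:63 v:7)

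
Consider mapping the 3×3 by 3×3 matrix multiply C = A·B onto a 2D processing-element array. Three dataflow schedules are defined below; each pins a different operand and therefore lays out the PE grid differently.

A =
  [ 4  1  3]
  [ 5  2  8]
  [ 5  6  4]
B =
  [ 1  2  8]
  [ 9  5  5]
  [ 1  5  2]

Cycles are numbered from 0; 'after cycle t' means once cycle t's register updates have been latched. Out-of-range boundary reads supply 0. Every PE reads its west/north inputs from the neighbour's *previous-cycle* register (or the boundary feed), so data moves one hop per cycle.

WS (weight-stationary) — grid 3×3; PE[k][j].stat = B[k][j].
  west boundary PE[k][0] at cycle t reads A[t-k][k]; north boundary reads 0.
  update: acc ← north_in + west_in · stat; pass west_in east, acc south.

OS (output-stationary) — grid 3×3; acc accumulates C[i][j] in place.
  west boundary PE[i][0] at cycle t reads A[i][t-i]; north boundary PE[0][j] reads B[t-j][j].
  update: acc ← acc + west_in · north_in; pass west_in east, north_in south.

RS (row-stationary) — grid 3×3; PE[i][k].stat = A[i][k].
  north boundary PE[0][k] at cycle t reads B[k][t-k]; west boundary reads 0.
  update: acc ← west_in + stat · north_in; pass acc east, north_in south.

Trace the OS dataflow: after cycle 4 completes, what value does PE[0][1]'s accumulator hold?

OS on a 3×3 grid — tracing PE[0][1] and its feeders:
  after 0 — PE[0][0] acc=4, pass-E 4, pass-S 1
  after 0 — PE[0][1] acc=0, pass-E 0, pass-S 0
  after 1 — PE[0][0] acc=13, pass-E 1, pass-S 9
  after 1 — PE[0][1] acc=8, pass-E 4, pass-S 2
  after 2 — PE[0][0] acc=16, pass-E 3, pass-S 1
  after 2 — PE[0][1] acc=13, pass-E 1, pass-S 5
  after 3 — PE[0][0] acc=16, pass-E 0, pass-S 0
  after 3 — PE[0][1] acc=28, pass-E 3, pass-S 5
  after 4 — PE[0][0] acc=16, pass-E 0, pass-S 0
  after 4 — PE[0][1] acc=28, pass-E 0, pass-S 0

PE[0][1].acc = 28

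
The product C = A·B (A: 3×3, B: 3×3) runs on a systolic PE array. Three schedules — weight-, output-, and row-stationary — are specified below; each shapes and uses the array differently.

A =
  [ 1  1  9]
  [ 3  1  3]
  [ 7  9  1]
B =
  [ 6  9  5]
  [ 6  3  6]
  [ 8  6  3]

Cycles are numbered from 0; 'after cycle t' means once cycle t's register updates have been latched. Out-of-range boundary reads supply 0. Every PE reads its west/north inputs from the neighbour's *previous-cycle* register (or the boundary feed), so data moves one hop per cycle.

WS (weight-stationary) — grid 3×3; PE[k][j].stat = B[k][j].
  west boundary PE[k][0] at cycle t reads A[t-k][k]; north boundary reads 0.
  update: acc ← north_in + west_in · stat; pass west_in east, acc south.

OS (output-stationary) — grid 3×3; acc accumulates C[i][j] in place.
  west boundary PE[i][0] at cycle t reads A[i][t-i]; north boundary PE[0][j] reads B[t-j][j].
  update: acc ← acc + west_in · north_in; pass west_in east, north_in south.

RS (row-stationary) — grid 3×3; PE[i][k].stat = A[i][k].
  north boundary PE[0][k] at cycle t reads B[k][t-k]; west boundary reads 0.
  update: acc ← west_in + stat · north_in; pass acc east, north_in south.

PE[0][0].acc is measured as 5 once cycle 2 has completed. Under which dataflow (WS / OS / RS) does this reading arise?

Under WS (3×3), PE[0][0]:
  after 0 — PE[0][0] acc=6, pass-E 1, pass-S 6
  after 1 — PE[0][0] acc=18, pass-E 3, pass-S 18
  after 2 — PE[0][0] acc=42, pass-E 7, pass-S 42
Under OS (3×3), PE[0][0]:
  after 0 — PE[0][0] acc=6, pass-E 1, pass-S 6
  after 1 — PE[0][0] acc=12, pass-E 1, pass-S 6
  after 2 — PE[0][0] acc=84, pass-E 9, pass-S 8
Under RS (3×3), PE[0][0]:
  after 0 — PE[0][0] acc=6, pass-E 6, pass-S 6
  after 1 — PE[0][0] acc=9, pass-E 9, pass-S 9
  after 2 — PE[0][0] acc=5, pass-E 5, pass-S 5

dataflow = RS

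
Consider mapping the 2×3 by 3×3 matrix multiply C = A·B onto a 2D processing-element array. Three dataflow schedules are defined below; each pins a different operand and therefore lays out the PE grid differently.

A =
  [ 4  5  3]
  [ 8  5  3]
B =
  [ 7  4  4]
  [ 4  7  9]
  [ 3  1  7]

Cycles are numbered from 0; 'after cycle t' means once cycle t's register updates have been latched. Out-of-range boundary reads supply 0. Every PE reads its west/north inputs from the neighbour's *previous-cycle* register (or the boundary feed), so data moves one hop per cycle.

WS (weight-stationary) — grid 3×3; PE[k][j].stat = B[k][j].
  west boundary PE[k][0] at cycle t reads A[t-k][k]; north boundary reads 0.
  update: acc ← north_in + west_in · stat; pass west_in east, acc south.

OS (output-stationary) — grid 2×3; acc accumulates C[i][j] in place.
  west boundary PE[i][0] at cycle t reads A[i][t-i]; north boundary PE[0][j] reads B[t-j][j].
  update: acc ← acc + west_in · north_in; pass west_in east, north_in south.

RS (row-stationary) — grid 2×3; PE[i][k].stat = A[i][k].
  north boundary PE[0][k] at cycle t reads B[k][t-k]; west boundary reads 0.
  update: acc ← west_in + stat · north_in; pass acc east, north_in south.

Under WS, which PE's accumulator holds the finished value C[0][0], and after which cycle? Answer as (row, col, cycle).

(row, col, cycle) = (2, 0, 2)

Under WS, C[0][0] lands at PE[2][0]:
  after 0 — PE[2][0] acc=0, pass-E 0, pass-S 0
  after 1 — PE[2][0] acc=0, pass-E 0, pass-S 0
  after 2 — PE[2][0] acc=57, pass-E 3, pass-S 57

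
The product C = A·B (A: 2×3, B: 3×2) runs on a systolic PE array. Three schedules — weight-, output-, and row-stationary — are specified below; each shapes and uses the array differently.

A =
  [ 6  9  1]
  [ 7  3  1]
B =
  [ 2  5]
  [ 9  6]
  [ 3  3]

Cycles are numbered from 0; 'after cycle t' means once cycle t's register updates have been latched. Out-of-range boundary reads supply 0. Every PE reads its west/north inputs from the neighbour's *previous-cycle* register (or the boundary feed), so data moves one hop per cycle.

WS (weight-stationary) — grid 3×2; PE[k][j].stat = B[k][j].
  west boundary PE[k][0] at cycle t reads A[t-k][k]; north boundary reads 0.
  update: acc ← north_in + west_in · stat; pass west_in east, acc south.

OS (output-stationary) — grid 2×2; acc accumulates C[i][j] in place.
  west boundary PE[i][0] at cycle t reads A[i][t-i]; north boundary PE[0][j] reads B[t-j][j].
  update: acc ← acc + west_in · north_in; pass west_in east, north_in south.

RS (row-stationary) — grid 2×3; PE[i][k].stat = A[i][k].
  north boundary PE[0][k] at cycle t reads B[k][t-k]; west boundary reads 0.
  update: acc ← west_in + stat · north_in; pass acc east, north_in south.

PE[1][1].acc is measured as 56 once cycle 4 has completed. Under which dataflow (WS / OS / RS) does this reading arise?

WS (3×2 grid), PE[1][1]:
  [0] (1,1) acc=0 (h:0 v:0)
  [1] (1,1) acc=0 (h:0 v:0)
  [2] (1,1) acc=84 (h:9 v:84)
  [3] (1,1) acc=53 (h:3 v:53)
  [4] (1,1) acc=0 (h:0 v:0)
OS (2×2 grid), PE[1][1]:
  [0] (1,1) acc=0 (h:0 v:0)
  [1] (1,1) acc=0 (h:0 v:0)
  [2] (1,1) acc=35 (h:7 v:5)
  [3] (1,1) acc=53 (h:3 v:6)
  [4] (1,1) acc=56 (h:1 v:3)
RS (2×3 grid), PE[1][1]:
  [0] (1,1) acc=0 (h:0 v:0)
  [1] (1,1) acc=0 (h:0 v:0)
  [2] (1,1) acc=41 (h:41 v:9)
  [3] (1,1) acc=53 (h:53 v:6)
  [4] (1,1) acc=0 (h:0 v:0)

dataflow = OS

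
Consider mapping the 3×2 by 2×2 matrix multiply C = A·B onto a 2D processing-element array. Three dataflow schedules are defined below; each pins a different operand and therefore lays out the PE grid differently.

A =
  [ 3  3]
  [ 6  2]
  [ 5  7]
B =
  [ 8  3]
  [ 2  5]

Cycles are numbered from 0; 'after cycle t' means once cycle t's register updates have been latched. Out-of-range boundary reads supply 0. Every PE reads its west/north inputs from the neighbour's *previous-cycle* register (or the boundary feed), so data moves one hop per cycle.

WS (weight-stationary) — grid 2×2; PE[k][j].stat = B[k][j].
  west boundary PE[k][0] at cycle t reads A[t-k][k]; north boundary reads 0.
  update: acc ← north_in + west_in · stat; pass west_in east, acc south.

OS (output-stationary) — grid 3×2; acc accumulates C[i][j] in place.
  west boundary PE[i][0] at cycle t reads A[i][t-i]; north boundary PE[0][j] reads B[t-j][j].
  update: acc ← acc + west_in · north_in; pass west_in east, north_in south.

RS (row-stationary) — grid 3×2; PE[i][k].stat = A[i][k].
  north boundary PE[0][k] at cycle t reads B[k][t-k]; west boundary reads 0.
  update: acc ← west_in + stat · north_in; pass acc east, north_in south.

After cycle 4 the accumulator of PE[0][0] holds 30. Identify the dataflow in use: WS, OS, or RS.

— WS: 2×2; PE[0][0] trace:
  @0  [0,0]  acc 24  |  →3  ↓24
  @1  [0,0]  acc 48  |  →6  ↓48
  @2  [0,0]  acc 40  |  →5  ↓40
  @3  [0,0]  acc 0  |  →0  ↓0
  @4  [0,0]  acc 0  |  →0  ↓0
— OS: 3×2; PE[0][0] trace:
  @0  [0,0]  acc 24  |  →3  ↓8
  @1  [0,0]  acc 30  |  →3  ↓2
  @2  [0,0]  acc 30  |  →0  ↓0
  @3  [0,0]  acc 30  |  →0  ↓0
  @4  [0,0]  acc 30  |  →0  ↓0
— RS: 3×2; PE[0][0] trace:
  @0  [0,0]  acc 24  |  →24  ↓8
  @1  [0,0]  acc 9  |  →9  ↓3
  @2  [0,0]  acc 0  |  →0  ↓0
  @3  [0,0]  acc 0  |  →0  ↓0
  @4  [0,0]  acc 0  |  →0  ↓0

dataflow = OS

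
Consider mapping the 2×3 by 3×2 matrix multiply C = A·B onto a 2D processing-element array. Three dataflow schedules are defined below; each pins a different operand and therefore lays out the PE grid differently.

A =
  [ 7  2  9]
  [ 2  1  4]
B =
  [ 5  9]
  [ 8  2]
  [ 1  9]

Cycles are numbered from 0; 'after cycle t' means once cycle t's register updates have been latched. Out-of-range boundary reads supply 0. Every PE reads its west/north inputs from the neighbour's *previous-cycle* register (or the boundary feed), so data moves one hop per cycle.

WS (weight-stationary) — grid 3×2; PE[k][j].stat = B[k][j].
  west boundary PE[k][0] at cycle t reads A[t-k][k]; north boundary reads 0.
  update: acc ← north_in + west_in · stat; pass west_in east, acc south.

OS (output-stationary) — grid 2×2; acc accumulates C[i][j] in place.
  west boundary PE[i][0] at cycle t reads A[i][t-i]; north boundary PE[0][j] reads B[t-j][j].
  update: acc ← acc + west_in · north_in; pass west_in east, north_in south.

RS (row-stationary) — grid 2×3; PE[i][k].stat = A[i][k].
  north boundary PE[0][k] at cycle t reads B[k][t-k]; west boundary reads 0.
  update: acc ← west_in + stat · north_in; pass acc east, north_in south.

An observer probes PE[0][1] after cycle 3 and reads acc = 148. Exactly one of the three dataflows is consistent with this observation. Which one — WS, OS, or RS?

Under WS (3×2), PE[0][1]:
  step 0 · PE0,1: acc=0; fwd→0 fwd↓0
  step 1 · PE0,1: acc=63; fwd→7 fwd↓63
  step 2 · PE0,1: acc=18; fwd→2 fwd↓18
  step 3 · PE0,1: acc=0; fwd→0 fwd↓0
Under OS (2×2), PE[0][1]:
  step 0 · PE0,1: acc=0; fwd→0 fwd↓0
  step 1 · PE0,1: acc=63; fwd→7 fwd↓9
  step 2 · PE0,1: acc=67; fwd→2 fwd↓2
  step 3 · PE0,1: acc=148; fwd→9 fwd↓9
Under RS (2×3), PE[0][1]:
  step 0 · PE0,1: acc=0; fwd→0 fwd↓0
  step 1 · PE0,1: acc=51; fwd→51 fwd↓8
  step 2 · PE0,1: acc=67; fwd→67 fwd↓2
  step 3 · PE0,1: acc=0; fwd→0 fwd↓0

dataflow = OS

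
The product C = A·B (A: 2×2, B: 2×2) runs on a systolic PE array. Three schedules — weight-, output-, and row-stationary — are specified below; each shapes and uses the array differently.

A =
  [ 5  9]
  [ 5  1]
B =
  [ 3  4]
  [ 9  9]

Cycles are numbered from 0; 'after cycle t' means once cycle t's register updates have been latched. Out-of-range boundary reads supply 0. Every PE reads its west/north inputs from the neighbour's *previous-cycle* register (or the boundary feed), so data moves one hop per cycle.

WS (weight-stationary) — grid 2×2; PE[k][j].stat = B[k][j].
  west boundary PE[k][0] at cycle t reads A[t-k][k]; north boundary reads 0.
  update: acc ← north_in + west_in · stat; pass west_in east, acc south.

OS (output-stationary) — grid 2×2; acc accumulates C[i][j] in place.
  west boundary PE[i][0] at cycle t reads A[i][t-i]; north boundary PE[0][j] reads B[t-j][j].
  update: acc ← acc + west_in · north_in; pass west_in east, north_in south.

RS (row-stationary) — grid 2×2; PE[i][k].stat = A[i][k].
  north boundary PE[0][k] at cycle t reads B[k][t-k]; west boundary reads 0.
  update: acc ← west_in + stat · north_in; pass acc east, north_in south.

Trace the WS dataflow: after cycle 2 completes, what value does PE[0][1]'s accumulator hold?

WS (2×2). Following PE[0][1] plus its west/north inputs:
  t=0 PE[0][0]: acc=15 h=5 v=15
  t=0 PE[0][1]: acc=0 h=0 v=0
  t=1 PE[0][0]: acc=15 h=5 v=15
  t=1 PE[0][1]: acc=20 h=5 v=20
  t=2 PE[0][0]: acc=0 h=0 v=0
  t=2 PE[0][1]: acc=20 h=5 v=20

PE[0][1].acc = 20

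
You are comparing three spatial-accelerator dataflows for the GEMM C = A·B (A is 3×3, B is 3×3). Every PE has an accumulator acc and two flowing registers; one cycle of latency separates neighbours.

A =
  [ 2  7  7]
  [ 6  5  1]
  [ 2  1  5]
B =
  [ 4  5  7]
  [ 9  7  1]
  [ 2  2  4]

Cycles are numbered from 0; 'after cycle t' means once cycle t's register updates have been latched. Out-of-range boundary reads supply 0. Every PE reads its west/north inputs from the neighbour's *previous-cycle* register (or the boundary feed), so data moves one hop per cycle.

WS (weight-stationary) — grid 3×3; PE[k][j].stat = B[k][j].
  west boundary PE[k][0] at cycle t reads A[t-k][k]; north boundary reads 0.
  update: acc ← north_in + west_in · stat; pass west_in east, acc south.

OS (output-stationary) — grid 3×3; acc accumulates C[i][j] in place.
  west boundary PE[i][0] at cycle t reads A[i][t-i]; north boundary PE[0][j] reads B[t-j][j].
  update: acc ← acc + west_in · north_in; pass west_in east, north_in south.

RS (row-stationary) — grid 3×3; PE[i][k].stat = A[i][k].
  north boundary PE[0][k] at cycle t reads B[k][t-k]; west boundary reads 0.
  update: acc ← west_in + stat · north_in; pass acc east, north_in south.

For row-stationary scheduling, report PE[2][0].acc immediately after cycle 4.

RS (3×3). Following PE[2][0] plus its west/north inputs:
  step 0 · PE1,0: acc=0; fwd→0 fwd↓0
  step 0 · PE2,0: acc=0; fwd→0 fwd↓0
  step 1 · PE1,0: acc=24; fwd→24 fwd↓4
  step 1 · PE2,0: acc=0; fwd→0 fwd↓0
  step 2 · PE1,0: acc=30; fwd→30 fwd↓5
  step 2 · PE2,0: acc=8; fwd→8 fwd↓4
  step 3 · PE1,0: acc=42; fwd→42 fwd↓7
  step 3 · PE2,0: acc=10; fwd→10 fwd↓5
  step 4 · PE1,0: acc=0; fwd→0 fwd↓0
  step 4 · PE2,0: acc=14; fwd→14 fwd↓7

PE[2][0].acc = 14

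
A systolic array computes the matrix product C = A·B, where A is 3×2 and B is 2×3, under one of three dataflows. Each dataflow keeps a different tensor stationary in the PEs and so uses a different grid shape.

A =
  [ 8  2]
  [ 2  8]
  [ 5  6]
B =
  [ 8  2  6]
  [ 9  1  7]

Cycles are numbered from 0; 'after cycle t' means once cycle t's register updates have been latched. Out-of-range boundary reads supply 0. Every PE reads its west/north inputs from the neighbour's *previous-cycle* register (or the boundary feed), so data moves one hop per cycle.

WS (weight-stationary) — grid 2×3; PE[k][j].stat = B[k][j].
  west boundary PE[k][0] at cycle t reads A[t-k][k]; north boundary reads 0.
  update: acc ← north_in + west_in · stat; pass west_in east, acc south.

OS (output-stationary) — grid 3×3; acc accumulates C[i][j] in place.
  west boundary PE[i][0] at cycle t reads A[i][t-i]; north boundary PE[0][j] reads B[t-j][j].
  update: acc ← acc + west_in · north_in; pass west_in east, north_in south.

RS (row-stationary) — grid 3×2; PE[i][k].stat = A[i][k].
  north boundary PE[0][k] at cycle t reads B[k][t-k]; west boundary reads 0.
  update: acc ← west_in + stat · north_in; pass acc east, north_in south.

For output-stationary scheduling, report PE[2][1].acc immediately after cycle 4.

Tracing OS — 3×3 array, target PE[2][1]:
  0: (1,1).acc=0  regs=<0,0>
  0: (2,0).acc=0  regs=<0,0>
  0: (2,1).acc=0  regs=<0,0>
  1: (1,1).acc=0  regs=<0,0>
  1: (2,0).acc=0  regs=<0,0>
  1: (2,1).acc=0  regs=<0,0>
  2: (1,1).acc=4  regs=<2,2>
  2: (2,0).acc=40  regs=<5,8>
  2: (2,1).acc=0  regs=<0,0>
  3: (1,1).acc=12  regs=<8,1>
  3: (2,0).acc=94  regs=<6,9>
  3: (2,1).acc=10  regs=<5,2>
  4: (1,1).acc=12  regs=<0,0>
  4: (2,0).acc=94  regs=<0,0>
  4: (2,1).acc=16  regs=<6,1>

PE[2][1].acc = 16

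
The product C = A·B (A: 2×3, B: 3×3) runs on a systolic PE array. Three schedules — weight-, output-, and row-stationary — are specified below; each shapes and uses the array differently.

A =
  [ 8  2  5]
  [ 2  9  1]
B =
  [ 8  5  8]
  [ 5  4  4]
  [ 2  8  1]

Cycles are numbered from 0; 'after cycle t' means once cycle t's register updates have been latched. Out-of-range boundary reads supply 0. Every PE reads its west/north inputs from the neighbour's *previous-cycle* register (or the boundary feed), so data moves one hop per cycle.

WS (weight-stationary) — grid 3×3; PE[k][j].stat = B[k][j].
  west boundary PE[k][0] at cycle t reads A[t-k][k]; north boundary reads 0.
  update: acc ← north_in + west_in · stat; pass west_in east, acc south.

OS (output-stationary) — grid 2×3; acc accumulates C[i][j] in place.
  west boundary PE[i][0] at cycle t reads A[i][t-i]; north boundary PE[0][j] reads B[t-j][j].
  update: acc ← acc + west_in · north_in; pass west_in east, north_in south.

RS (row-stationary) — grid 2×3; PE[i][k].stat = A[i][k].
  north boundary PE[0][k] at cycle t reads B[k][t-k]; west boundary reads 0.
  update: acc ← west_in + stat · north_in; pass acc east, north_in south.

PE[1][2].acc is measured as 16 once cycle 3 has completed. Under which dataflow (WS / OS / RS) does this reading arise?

dataflow = OS

WS (3×3 grid), PE[1][2]:
  t=0 PE[1][2]: acc=0 h=0 v=0
  t=1 PE[1][2]: acc=0 h=0 v=0
  t=2 PE[1][2]: acc=0 h=0 v=0
  t=3 PE[1][2]: acc=72 h=2 v=72
OS (2×3 grid), PE[1][2]:
  t=0 PE[1][2]: acc=0 h=0 v=0
  t=1 PE[1][2]: acc=0 h=0 v=0
  t=2 PE[1][2]: acc=0 h=0 v=0
  t=3 PE[1][2]: acc=16 h=2 v=8
RS (2×3 grid), PE[1][2]:
  t=0 PE[1][2]: acc=0 h=0 v=0
  t=1 PE[1][2]: acc=0 h=0 v=0
  t=2 PE[1][2]: acc=0 h=0 v=0
  t=3 PE[1][2]: acc=63 h=63 v=2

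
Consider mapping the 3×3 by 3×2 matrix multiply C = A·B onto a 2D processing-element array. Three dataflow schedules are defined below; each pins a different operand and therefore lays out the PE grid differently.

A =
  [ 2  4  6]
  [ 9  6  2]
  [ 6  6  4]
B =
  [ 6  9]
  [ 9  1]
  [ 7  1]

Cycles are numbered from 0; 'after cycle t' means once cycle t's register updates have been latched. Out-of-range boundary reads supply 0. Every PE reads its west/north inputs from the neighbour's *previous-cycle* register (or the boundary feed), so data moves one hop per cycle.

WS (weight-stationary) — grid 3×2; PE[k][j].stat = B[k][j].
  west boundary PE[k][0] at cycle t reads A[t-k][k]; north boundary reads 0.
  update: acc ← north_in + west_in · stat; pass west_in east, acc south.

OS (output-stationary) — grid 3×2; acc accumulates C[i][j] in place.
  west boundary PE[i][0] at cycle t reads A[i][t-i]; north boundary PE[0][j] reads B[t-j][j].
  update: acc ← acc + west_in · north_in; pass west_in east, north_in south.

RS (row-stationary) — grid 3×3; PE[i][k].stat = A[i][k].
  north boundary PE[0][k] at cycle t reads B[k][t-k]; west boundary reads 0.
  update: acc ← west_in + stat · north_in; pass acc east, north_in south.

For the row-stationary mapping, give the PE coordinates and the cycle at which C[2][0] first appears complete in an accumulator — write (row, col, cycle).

(row, col, cycle) = (2, 2, 4)

Under RS, C[2][0] lands at PE[2][2]:
  [0] (2,2) acc=0 (h:0 v:0)
  [1] (2,2) acc=0 (h:0 v:0)
  [2] (2,2) acc=0 (h:0 v:0)
  [3] (2,2) acc=0 (h:0 v:0)
  [4] (2,2) acc=118 (h:118 v:7)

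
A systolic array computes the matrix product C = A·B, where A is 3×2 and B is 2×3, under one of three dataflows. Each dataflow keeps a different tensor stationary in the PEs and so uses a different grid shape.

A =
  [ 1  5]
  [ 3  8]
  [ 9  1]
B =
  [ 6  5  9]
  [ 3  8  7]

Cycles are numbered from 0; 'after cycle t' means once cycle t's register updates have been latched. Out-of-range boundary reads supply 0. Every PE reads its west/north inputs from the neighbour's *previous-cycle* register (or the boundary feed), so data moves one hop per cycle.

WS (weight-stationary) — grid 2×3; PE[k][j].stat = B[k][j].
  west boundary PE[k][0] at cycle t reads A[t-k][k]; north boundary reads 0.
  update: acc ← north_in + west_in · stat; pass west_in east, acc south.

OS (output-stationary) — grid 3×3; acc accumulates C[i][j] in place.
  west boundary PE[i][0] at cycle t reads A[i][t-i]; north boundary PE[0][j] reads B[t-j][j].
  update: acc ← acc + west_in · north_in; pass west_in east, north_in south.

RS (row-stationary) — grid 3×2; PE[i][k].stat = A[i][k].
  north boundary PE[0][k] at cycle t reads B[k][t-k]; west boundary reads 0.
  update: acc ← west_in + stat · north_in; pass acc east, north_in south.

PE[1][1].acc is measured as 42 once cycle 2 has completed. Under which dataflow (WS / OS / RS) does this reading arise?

dataflow = RS

WS (2×3 grid), PE[1][1]:
  [0] (1,1) acc=0 (h:0 v:0)
  [1] (1,1) acc=0 (h:0 v:0)
  [2] (1,1) acc=45 (h:5 v:45)
OS (3×3 grid), PE[1][1]:
  [0] (1,1) acc=0 (h:0 v:0)
  [1] (1,1) acc=0 (h:0 v:0)
  [2] (1,1) acc=15 (h:3 v:5)
RS (3×2 grid), PE[1][1]:
  [0] (1,1) acc=0 (h:0 v:0)
  [1] (1,1) acc=0 (h:0 v:0)
  [2] (1,1) acc=42 (h:42 v:3)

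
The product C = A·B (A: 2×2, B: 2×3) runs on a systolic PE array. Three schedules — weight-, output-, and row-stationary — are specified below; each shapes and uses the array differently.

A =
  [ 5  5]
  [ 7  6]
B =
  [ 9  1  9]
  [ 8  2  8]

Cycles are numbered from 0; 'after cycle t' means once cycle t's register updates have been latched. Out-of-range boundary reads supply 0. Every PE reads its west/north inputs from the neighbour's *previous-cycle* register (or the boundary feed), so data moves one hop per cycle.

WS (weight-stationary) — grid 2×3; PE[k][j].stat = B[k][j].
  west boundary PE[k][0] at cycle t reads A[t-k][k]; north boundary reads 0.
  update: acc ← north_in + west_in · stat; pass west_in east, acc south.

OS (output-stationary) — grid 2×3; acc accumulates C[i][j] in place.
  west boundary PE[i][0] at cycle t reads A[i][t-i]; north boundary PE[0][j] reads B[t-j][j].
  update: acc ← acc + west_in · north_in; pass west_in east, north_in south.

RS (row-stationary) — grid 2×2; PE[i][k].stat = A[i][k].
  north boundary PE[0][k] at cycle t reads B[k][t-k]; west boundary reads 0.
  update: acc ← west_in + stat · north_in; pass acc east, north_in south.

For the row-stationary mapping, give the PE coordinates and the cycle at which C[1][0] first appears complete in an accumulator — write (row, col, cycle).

Under RS, C[1][0] lands at PE[1][1]:
  step 0 · PE1,1: acc=0; fwd→0 fwd↓0
  step 1 · PE1,1: acc=0; fwd→0 fwd↓0
  step 2 · PE1,1: acc=111; fwd→111 fwd↓8

(row, col, cycle) = (1, 1, 2)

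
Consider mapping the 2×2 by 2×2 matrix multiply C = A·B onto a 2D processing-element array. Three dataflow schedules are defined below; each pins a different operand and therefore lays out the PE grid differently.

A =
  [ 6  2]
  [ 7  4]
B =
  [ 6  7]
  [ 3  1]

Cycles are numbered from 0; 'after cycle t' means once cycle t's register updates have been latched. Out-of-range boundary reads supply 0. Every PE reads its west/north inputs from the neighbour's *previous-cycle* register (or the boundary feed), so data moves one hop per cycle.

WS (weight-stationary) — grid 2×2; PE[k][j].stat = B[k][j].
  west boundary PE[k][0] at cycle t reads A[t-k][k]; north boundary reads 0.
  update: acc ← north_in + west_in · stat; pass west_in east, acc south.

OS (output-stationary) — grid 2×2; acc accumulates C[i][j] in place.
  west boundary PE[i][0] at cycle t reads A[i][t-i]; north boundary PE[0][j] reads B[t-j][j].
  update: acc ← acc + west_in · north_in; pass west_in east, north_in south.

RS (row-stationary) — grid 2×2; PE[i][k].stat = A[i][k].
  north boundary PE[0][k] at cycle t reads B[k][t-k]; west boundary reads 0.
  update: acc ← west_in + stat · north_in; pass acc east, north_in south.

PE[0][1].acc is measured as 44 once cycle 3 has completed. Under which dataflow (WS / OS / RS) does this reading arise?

dataflow = OS

WS [2×2] PE[0][1] across cycles:
  after 0 — PE[0][1] acc=0, pass-E 0, pass-S 0
  after 1 — PE[0][1] acc=42, pass-E 6, pass-S 42
  after 2 — PE[0][1] acc=49, pass-E 7, pass-S 49
  after 3 — PE[0][1] acc=0, pass-E 0, pass-S 0
OS [2×2] PE[0][1] across cycles:
  after 0 — PE[0][1] acc=0, pass-E 0, pass-S 0
  after 1 — PE[0][1] acc=42, pass-E 6, pass-S 7
  after 2 — PE[0][1] acc=44, pass-E 2, pass-S 1
  after 3 — PE[0][1] acc=44, pass-E 0, pass-S 0
RS [2×2] PE[0][1] across cycles:
  after 0 — PE[0][1] acc=0, pass-E 0, pass-S 0
  after 1 — PE[0][1] acc=42, pass-E 42, pass-S 3
  after 2 — PE[0][1] acc=44, pass-E 44, pass-S 1
  after 3 — PE[0][1] acc=0, pass-E 0, pass-S 0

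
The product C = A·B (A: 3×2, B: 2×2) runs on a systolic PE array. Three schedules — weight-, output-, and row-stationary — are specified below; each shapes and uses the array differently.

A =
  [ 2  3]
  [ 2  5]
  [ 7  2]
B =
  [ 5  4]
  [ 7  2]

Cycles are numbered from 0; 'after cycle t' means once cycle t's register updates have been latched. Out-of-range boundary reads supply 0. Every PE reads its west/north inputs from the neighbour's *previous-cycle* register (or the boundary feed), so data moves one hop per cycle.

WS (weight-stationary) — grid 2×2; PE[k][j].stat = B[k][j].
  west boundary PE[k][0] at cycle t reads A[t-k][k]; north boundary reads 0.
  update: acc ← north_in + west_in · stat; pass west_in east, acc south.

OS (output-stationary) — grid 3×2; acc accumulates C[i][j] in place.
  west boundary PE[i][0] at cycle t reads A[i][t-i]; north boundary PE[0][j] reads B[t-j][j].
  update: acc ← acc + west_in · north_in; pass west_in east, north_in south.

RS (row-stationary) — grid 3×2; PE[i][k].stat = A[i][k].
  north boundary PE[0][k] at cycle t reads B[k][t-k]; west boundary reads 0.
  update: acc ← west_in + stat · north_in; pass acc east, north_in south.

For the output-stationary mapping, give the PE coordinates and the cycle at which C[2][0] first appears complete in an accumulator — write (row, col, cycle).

(row, col, cycle) = (2, 0, 3)

Under OS, C[2][0] lands at PE[2][0]:
  0: (2,0).acc=0  regs=<0,0>
  1: (2,0).acc=0  regs=<0,0>
  2: (2,0).acc=35  regs=<7,5>
  3: (2,0).acc=49  regs=<2,7>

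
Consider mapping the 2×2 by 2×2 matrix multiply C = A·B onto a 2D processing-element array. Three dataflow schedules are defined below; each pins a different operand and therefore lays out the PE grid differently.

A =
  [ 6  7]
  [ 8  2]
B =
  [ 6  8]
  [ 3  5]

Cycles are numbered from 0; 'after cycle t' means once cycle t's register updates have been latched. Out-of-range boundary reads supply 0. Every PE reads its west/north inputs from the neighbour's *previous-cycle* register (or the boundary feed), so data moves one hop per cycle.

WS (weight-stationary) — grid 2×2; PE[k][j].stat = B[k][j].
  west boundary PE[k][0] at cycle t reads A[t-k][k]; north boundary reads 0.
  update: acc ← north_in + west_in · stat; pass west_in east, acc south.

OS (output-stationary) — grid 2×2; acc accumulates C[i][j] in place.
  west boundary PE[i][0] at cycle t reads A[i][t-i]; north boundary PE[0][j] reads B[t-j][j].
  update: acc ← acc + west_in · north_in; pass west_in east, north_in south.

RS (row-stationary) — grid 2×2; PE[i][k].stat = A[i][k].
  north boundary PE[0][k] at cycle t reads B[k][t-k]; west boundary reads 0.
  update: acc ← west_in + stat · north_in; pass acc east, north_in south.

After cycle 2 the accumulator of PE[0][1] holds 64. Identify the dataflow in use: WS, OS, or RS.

dataflow = WS

WS [2×2] PE[0][1] across cycles:
  0: (0,1).acc=0  regs=<0,0>
  1: (0,1).acc=48  regs=<6,48>
  2: (0,1).acc=64  regs=<8,64>
OS [2×2] PE[0][1] across cycles:
  0: (0,1).acc=0  regs=<0,0>
  1: (0,1).acc=48  regs=<6,8>
  2: (0,1).acc=83  regs=<7,5>
RS [2×2] PE[0][1] across cycles:
  0: (0,1).acc=0  regs=<0,0>
  1: (0,1).acc=57  regs=<57,3>
  2: (0,1).acc=83  regs=<83,5>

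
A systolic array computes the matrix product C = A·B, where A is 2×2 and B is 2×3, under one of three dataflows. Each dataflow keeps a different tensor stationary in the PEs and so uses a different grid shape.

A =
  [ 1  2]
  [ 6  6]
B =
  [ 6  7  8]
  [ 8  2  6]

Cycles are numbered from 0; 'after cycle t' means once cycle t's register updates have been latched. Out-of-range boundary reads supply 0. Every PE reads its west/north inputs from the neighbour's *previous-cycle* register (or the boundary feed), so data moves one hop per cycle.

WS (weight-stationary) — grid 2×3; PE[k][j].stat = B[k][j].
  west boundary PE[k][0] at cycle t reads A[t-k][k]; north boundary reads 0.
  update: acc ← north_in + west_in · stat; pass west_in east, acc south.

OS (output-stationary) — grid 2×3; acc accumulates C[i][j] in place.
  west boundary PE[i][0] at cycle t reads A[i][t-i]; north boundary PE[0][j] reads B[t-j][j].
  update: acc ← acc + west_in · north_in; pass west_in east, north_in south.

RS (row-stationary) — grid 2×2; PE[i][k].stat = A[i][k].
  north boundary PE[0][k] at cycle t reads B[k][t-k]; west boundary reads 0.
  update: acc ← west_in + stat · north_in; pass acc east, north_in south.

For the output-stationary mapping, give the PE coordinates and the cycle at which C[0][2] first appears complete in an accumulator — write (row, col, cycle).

OS — PE[0][2] is where C[0][2] collects:
  c0 r0c2: 0 / 0 / 0
  c1 r0c2: 0 / 0 / 0
  c2 r0c2: 8 / 1 / 8
  c3 r0c2: 20 / 2 / 6

(row, col, cycle) = (0, 2, 3)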